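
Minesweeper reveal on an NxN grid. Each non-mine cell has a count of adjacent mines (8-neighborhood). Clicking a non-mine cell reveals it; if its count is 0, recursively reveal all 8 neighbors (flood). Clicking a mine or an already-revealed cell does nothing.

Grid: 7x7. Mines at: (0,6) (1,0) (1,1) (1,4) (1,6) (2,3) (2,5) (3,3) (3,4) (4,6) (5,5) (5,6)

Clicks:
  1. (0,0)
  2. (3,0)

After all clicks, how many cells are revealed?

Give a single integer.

Click 1 (0,0) count=2: revealed 1 new [(0,0)] -> total=1
Click 2 (3,0) count=0: revealed 21 new [(2,0) (2,1) (2,2) (3,0) (3,1) (3,2) (4,0) (4,1) (4,2) (4,3) (4,4) (5,0) (5,1) (5,2) (5,3) (5,4) (6,0) (6,1) (6,2) (6,3) (6,4)] -> total=22

Answer: 22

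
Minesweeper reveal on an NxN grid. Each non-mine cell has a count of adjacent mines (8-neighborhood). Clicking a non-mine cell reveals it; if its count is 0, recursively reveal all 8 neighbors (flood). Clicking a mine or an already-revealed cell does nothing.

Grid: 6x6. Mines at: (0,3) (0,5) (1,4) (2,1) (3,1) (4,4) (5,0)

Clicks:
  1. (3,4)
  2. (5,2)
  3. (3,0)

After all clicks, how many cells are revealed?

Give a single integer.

Answer: 8

Derivation:
Click 1 (3,4) count=1: revealed 1 new [(3,4)] -> total=1
Click 2 (5,2) count=0: revealed 6 new [(4,1) (4,2) (4,3) (5,1) (5,2) (5,3)] -> total=7
Click 3 (3,0) count=2: revealed 1 new [(3,0)] -> total=8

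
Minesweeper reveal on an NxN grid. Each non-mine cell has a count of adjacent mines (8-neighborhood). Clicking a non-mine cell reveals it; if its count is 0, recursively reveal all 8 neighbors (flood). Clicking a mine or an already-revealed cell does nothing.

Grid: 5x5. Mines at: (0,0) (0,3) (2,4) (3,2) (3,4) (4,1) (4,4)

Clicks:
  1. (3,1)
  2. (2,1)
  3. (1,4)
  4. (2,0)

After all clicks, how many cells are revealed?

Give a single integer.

Answer: 7

Derivation:
Click 1 (3,1) count=2: revealed 1 new [(3,1)] -> total=1
Click 2 (2,1) count=1: revealed 1 new [(2,1)] -> total=2
Click 3 (1,4) count=2: revealed 1 new [(1,4)] -> total=3
Click 4 (2,0) count=0: revealed 4 new [(1,0) (1,1) (2,0) (3,0)] -> total=7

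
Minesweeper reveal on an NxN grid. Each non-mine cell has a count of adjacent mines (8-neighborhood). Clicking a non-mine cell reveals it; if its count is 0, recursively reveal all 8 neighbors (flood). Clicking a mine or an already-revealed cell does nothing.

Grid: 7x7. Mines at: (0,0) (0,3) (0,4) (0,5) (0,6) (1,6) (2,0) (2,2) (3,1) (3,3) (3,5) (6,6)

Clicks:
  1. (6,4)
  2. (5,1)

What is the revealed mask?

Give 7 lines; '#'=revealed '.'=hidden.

Click 1 (6,4) count=0: revealed 18 new [(4,0) (4,1) (4,2) (4,3) (4,4) (4,5) (5,0) (5,1) (5,2) (5,3) (5,4) (5,5) (6,0) (6,1) (6,2) (6,3) (6,4) (6,5)] -> total=18
Click 2 (5,1) count=0: revealed 0 new [(none)] -> total=18

Answer: .......
.......
.......
.......
######.
######.
######.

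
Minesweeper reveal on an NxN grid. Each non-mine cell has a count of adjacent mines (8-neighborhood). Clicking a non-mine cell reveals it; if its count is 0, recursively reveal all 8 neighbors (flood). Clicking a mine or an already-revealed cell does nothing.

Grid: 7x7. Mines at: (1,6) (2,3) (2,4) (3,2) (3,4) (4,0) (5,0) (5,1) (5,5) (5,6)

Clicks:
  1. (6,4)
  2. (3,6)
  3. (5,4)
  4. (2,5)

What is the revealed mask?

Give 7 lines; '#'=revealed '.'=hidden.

Click 1 (6,4) count=1: revealed 1 new [(6,4)] -> total=1
Click 2 (3,6) count=0: revealed 6 new [(2,5) (2,6) (3,5) (3,6) (4,5) (4,6)] -> total=7
Click 3 (5,4) count=1: revealed 1 new [(5,4)] -> total=8
Click 4 (2,5) count=3: revealed 0 new [(none)] -> total=8

Answer: .......
.......
.....##
.....##
.....##
....#..
....#..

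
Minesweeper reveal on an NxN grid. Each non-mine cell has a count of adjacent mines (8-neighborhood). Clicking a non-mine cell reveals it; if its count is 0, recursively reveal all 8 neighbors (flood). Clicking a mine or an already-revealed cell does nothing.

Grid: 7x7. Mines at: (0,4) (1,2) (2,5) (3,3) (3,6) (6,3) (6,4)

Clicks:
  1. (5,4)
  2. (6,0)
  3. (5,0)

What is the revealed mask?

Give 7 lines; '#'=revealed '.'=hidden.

Answer: ##.....
##.....
###....
###....
###....
###.#..
###....

Derivation:
Click 1 (5,4) count=2: revealed 1 new [(5,4)] -> total=1
Click 2 (6,0) count=0: revealed 19 new [(0,0) (0,1) (1,0) (1,1) (2,0) (2,1) (2,2) (3,0) (3,1) (3,2) (4,0) (4,1) (4,2) (5,0) (5,1) (5,2) (6,0) (6,1) (6,2)] -> total=20
Click 3 (5,0) count=0: revealed 0 new [(none)] -> total=20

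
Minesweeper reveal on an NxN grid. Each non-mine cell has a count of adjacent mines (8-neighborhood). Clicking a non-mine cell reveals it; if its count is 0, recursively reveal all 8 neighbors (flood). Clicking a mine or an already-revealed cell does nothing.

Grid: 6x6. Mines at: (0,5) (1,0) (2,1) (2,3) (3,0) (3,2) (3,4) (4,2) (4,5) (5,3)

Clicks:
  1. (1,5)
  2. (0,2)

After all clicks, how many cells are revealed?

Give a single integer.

Click 1 (1,5) count=1: revealed 1 new [(1,5)] -> total=1
Click 2 (0,2) count=0: revealed 8 new [(0,1) (0,2) (0,3) (0,4) (1,1) (1,2) (1,3) (1,4)] -> total=9

Answer: 9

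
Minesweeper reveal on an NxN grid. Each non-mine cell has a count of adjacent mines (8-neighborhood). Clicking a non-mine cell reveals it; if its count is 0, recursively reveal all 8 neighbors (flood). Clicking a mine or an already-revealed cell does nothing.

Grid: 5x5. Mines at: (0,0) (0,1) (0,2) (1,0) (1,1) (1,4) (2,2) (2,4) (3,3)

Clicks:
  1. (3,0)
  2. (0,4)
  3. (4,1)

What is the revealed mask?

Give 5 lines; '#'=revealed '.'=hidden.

Click 1 (3,0) count=0: revealed 8 new [(2,0) (2,1) (3,0) (3,1) (3,2) (4,0) (4,1) (4,2)] -> total=8
Click 2 (0,4) count=1: revealed 1 new [(0,4)] -> total=9
Click 3 (4,1) count=0: revealed 0 new [(none)] -> total=9

Answer: ....#
.....
##...
###..
###..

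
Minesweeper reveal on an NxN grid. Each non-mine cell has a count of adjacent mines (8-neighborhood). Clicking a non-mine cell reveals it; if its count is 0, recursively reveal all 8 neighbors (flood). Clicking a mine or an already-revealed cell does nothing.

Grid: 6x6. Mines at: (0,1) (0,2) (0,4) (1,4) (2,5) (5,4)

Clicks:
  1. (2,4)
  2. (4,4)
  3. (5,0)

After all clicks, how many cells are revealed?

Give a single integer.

Click 1 (2,4) count=2: revealed 1 new [(2,4)] -> total=1
Click 2 (4,4) count=1: revealed 1 new [(4,4)] -> total=2
Click 3 (5,0) count=0: revealed 21 new [(1,0) (1,1) (1,2) (1,3) (2,0) (2,1) (2,2) (2,3) (3,0) (3,1) (3,2) (3,3) (3,4) (4,0) (4,1) (4,2) (4,3) (5,0) (5,1) (5,2) (5,3)] -> total=23

Answer: 23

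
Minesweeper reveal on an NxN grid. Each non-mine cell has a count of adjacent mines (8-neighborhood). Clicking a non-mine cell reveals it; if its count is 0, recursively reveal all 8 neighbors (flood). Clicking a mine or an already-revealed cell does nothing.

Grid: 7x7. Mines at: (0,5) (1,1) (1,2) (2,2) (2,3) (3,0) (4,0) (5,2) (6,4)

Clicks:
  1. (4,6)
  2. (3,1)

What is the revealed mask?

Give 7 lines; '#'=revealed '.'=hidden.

Answer: .......
....###
....###
.#.####
...####
...####
.....##

Derivation:
Click 1 (4,6) count=0: revealed 20 new [(1,4) (1,5) (1,6) (2,4) (2,5) (2,6) (3,3) (3,4) (3,5) (3,6) (4,3) (4,4) (4,5) (4,6) (5,3) (5,4) (5,5) (5,6) (6,5) (6,6)] -> total=20
Click 2 (3,1) count=3: revealed 1 new [(3,1)] -> total=21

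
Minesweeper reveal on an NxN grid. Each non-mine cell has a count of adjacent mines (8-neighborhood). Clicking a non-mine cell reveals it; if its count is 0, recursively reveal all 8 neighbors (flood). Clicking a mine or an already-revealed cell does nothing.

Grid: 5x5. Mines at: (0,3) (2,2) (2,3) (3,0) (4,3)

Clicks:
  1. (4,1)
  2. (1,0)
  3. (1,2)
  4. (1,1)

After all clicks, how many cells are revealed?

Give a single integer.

Click 1 (4,1) count=1: revealed 1 new [(4,1)] -> total=1
Click 2 (1,0) count=0: revealed 8 new [(0,0) (0,1) (0,2) (1,0) (1,1) (1,2) (2,0) (2,1)] -> total=9
Click 3 (1,2) count=3: revealed 0 new [(none)] -> total=9
Click 4 (1,1) count=1: revealed 0 new [(none)] -> total=9

Answer: 9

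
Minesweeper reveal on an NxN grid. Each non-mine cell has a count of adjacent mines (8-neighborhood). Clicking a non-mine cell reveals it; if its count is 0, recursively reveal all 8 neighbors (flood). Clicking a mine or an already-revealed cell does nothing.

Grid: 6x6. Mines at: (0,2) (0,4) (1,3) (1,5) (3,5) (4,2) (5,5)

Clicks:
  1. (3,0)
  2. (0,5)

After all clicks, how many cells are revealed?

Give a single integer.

Answer: 16

Derivation:
Click 1 (3,0) count=0: revealed 15 new [(0,0) (0,1) (1,0) (1,1) (1,2) (2,0) (2,1) (2,2) (3,0) (3,1) (3,2) (4,0) (4,1) (5,0) (5,1)] -> total=15
Click 2 (0,5) count=2: revealed 1 new [(0,5)] -> total=16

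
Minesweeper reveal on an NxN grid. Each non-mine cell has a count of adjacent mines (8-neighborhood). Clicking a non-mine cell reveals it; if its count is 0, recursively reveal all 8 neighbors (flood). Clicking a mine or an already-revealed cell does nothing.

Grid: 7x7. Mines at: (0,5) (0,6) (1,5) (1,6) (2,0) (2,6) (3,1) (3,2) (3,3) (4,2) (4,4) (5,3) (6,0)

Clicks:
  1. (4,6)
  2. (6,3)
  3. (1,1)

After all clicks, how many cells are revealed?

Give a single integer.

Click 1 (4,6) count=0: revealed 10 new [(3,5) (3,6) (4,5) (4,6) (5,4) (5,5) (5,6) (6,4) (6,5) (6,6)] -> total=10
Click 2 (6,3) count=1: revealed 1 new [(6,3)] -> total=11
Click 3 (1,1) count=1: revealed 1 new [(1,1)] -> total=12

Answer: 12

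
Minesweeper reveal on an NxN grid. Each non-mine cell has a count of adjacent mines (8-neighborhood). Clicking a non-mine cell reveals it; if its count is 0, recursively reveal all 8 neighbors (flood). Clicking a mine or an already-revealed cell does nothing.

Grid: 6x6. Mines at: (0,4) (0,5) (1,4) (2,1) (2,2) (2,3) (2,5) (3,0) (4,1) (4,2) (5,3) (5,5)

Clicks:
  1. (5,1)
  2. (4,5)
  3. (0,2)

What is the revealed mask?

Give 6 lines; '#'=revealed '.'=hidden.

Answer: ####..
####..
......
......
.....#
.#....

Derivation:
Click 1 (5,1) count=2: revealed 1 new [(5,1)] -> total=1
Click 2 (4,5) count=1: revealed 1 new [(4,5)] -> total=2
Click 3 (0,2) count=0: revealed 8 new [(0,0) (0,1) (0,2) (0,3) (1,0) (1,1) (1,2) (1,3)] -> total=10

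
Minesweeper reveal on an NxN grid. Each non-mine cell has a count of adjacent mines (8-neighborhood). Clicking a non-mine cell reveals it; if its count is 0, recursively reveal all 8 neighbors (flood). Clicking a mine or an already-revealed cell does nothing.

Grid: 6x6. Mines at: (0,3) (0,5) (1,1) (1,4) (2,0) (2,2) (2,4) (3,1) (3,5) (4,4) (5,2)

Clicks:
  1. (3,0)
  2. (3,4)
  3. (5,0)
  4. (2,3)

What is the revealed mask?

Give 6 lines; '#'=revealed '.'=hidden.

Click 1 (3,0) count=2: revealed 1 new [(3,0)] -> total=1
Click 2 (3,4) count=3: revealed 1 new [(3,4)] -> total=2
Click 3 (5,0) count=0: revealed 4 new [(4,0) (4,1) (5,0) (5,1)] -> total=6
Click 4 (2,3) count=3: revealed 1 new [(2,3)] -> total=7

Answer: ......
......
...#..
#...#.
##....
##....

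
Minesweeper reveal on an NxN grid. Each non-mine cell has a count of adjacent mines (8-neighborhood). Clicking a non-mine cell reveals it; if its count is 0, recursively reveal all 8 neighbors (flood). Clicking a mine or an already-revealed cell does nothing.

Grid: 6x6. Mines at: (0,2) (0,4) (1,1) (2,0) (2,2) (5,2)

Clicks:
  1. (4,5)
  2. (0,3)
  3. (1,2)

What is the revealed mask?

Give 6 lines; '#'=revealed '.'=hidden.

Click 1 (4,5) count=0: revealed 15 new [(1,3) (1,4) (1,5) (2,3) (2,4) (2,5) (3,3) (3,4) (3,5) (4,3) (4,4) (4,5) (5,3) (5,4) (5,5)] -> total=15
Click 2 (0,3) count=2: revealed 1 new [(0,3)] -> total=16
Click 3 (1,2) count=3: revealed 1 new [(1,2)] -> total=17

Answer: ...#..
..####
...###
...###
...###
...###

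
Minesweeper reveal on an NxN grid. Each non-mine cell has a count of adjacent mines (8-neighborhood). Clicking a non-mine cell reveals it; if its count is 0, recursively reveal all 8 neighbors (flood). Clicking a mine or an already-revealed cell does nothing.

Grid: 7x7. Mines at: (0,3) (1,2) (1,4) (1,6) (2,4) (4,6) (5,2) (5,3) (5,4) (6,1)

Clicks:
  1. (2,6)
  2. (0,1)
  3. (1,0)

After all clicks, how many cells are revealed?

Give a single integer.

Answer: 19

Derivation:
Click 1 (2,6) count=1: revealed 1 new [(2,6)] -> total=1
Click 2 (0,1) count=1: revealed 1 new [(0,1)] -> total=2
Click 3 (1,0) count=0: revealed 17 new [(0,0) (1,0) (1,1) (2,0) (2,1) (2,2) (2,3) (3,0) (3,1) (3,2) (3,3) (4,0) (4,1) (4,2) (4,3) (5,0) (5,1)] -> total=19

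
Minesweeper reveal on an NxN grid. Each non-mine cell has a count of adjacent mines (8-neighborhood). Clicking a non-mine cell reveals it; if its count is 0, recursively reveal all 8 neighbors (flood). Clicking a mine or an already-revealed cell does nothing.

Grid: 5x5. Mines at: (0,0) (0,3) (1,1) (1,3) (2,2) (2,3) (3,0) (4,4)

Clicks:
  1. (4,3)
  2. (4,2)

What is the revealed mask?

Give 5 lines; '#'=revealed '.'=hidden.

Answer: .....
.....
.....
.###.
.###.

Derivation:
Click 1 (4,3) count=1: revealed 1 new [(4,3)] -> total=1
Click 2 (4,2) count=0: revealed 5 new [(3,1) (3,2) (3,3) (4,1) (4,2)] -> total=6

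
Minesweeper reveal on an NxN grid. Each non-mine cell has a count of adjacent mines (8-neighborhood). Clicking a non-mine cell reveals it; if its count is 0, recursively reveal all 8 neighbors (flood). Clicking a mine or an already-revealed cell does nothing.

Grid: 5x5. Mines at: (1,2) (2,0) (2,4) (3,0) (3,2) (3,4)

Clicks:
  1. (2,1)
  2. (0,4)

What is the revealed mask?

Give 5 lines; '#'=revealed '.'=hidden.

Click 1 (2,1) count=4: revealed 1 new [(2,1)] -> total=1
Click 2 (0,4) count=0: revealed 4 new [(0,3) (0,4) (1,3) (1,4)] -> total=5

Answer: ...##
...##
.#...
.....
.....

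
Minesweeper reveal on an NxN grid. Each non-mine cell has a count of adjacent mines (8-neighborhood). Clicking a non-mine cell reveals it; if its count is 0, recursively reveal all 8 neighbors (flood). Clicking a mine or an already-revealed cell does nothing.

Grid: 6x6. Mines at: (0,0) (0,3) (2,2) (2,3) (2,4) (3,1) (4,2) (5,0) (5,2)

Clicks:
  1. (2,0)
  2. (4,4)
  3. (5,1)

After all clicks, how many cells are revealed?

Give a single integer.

Click 1 (2,0) count=1: revealed 1 new [(2,0)] -> total=1
Click 2 (4,4) count=0: revealed 9 new [(3,3) (3,4) (3,5) (4,3) (4,4) (4,5) (5,3) (5,4) (5,5)] -> total=10
Click 3 (5,1) count=3: revealed 1 new [(5,1)] -> total=11

Answer: 11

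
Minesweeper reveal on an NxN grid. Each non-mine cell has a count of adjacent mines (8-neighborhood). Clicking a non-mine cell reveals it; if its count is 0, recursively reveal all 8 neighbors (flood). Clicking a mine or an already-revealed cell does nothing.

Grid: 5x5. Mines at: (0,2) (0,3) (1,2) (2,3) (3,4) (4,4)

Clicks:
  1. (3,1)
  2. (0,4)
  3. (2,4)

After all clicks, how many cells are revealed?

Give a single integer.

Answer: 17

Derivation:
Click 1 (3,1) count=0: revealed 15 new [(0,0) (0,1) (1,0) (1,1) (2,0) (2,1) (2,2) (3,0) (3,1) (3,2) (3,3) (4,0) (4,1) (4,2) (4,3)] -> total=15
Click 2 (0,4) count=1: revealed 1 new [(0,4)] -> total=16
Click 3 (2,4) count=2: revealed 1 new [(2,4)] -> total=17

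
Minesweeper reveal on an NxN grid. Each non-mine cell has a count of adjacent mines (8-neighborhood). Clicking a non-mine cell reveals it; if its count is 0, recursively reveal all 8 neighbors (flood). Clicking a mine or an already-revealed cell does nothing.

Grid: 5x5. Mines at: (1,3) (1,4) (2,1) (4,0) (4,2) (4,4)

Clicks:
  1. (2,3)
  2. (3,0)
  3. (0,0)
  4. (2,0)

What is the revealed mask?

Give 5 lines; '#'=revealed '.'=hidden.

Answer: ###..
###..
#..#.
#....
.....

Derivation:
Click 1 (2,3) count=2: revealed 1 new [(2,3)] -> total=1
Click 2 (3,0) count=2: revealed 1 new [(3,0)] -> total=2
Click 3 (0,0) count=0: revealed 6 new [(0,0) (0,1) (0,2) (1,0) (1,1) (1,2)] -> total=8
Click 4 (2,0) count=1: revealed 1 new [(2,0)] -> total=9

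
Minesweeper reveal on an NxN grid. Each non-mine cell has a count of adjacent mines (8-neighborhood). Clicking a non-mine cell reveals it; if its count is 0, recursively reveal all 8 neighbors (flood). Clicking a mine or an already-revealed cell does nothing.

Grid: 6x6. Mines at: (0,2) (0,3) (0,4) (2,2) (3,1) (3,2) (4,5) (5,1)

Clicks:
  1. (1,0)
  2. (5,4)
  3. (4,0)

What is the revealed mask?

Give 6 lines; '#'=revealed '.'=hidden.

Click 1 (1,0) count=0: revealed 6 new [(0,0) (0,1) (1,0) (1,1) (2,0) (2,1)] -> total=6
Click 2 (5,4) count=1: revealed 1 new [(5,4)] -> total=7
Click 3 (4,0) count=2: revealed 1 new [(4,0)] -> total=8

Answer: ##....
##....
##....
......
#.....
....#.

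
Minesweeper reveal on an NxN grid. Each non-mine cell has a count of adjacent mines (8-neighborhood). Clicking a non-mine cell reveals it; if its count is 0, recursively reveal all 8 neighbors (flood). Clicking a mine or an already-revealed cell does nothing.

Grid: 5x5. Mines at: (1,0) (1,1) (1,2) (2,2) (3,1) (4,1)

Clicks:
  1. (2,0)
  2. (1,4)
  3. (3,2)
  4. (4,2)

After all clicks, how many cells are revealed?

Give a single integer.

Answer: 13

Derivation:
Click 1 (2,0) count=3: revealed 1 new [(2,0)] -> total=1
Click 2 (1,4) count=0: revealed 12 new [(0,3) (0,4) (1,3) (1,4) (2,3) (2,4) (3,2) (3,3) (3,4) (4,2) (4,3) (4,4)] -> total=13
Click 3 (3,2) count=3: revealed 0 new [(none)] -> total=13
Click 4 (4,2) count=2: revealed 0 new [(none)] -> total=13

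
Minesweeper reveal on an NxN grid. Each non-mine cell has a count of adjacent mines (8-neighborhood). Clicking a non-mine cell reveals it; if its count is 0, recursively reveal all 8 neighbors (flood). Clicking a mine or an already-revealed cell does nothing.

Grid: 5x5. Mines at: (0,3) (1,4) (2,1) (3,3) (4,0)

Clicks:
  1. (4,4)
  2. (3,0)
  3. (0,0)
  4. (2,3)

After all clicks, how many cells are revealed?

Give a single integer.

Answer: 9

Derivation:
Click 1 (4,4) count=1: revealed 1 new [(4,4)] -> total=1
Click 2 (3,0) count=2: revealed 1 new [(3,0)] -> total=2
Click 3 (0,0) count=0: revealed 6 new [(0,0) (0,1) (0,2) (1,0) (1,1) (1,2)] -> total=8
Click 4 (2,3) count=2: revealed 1 new [(2,3)] -> total=9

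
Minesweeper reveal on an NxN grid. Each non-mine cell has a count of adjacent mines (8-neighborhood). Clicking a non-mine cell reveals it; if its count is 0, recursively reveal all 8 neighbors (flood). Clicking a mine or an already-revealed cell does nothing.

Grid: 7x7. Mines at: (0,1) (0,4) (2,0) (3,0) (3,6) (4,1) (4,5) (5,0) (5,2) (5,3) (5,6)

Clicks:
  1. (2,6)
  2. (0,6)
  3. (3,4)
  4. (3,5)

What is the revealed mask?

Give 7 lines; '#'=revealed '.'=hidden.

Answer: .....##
.....##
.....##
....##.
.......
.......
.......

Derivation:
Click 1 (2,6) count=1: revealed 1 new [(2,6)] -> total=1
Click 2 (0,6) count=0: revealed 5 new [(0,5) (0,6) (1,5) (1,6) (2,5)] -> total=6
Click 3 (3,4) count=1: revealed 1 new [(3,4)] -> total=7
Click 4 (3,5) count=2: revealed 1 new [(3,5)] -> total=8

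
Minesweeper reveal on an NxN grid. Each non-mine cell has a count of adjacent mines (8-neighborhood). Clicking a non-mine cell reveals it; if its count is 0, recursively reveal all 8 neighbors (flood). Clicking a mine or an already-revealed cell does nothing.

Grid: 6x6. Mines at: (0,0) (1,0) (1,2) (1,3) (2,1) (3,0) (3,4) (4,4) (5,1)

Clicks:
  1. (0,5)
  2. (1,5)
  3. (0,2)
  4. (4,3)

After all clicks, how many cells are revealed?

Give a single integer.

Answer: 8

Derivation:
Click 1 (0,5) count=0: revealed 6 new [(0,4) (0,5) (1,4) (1,5) (2,4) (2,5)] -> total=6
Click 2 (1,5) count=0: revealed 0 new [(none)] -> total=6
Click 3 (0,2) count=2: revealed 1 new [(0,2)] -> total=7
Click 4 (4,3) count=2: revealed 1 new [(4,3)] -> total=8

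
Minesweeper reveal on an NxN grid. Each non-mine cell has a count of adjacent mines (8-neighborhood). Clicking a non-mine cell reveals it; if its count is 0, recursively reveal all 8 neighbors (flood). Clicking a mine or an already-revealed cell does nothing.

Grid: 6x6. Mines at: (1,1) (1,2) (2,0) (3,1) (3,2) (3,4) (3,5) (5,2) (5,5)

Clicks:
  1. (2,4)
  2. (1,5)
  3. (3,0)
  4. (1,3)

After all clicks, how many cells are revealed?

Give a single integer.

Click 1 (2,4) count=2: revealed 1 new [(2,4)] -> total=1
Click 2 (1,5) count=0: revealed 8 new [(0,3) (0,4) (0,5) (1,3) (1,4) (1,5) (2,3) (2,5)] -> total=9
Click 3 (3,0) count=2: revealed 1 new [(3,0)] -> total=10
Click 4 (1,3) count=1: revealed 0 new [(none)] -> total=10

Answer: 10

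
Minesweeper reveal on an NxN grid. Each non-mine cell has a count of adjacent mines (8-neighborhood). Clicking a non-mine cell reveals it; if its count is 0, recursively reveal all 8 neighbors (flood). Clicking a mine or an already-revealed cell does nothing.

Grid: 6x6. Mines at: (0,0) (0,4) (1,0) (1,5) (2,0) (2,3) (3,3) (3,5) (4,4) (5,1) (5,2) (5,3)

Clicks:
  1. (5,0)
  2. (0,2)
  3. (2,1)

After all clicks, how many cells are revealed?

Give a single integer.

Answer: 8

Derivation:
Click 1 (5,0) count=1: revealed 1 new [(5,0)] -> total=1
Click 2 (0,2) count=0: revealed 6 new [(0,1) (0,2) (0,3) (1,1) (1,2) (1,3)] -> total=7
Click 3 (2,1) count=2: revealed 1 new [(2,1)] -> total=8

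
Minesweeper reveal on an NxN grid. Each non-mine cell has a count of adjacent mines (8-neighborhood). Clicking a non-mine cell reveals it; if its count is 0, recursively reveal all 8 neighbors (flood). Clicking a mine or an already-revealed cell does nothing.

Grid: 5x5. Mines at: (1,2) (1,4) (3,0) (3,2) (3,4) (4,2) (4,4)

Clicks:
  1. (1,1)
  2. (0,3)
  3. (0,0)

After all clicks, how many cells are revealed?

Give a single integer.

Click 1 (1,1) count=1: revealed 1 new [(1,1)] -> total=1
Click 2 (0,3) count=2: revealed 1 new [(0,3)] -> total=2
Click 3 (0,0) count=0: revealed 5 new [(0,0) (0,1) (1,0) (2,0) (2,1)] -> total=7

Answer: 7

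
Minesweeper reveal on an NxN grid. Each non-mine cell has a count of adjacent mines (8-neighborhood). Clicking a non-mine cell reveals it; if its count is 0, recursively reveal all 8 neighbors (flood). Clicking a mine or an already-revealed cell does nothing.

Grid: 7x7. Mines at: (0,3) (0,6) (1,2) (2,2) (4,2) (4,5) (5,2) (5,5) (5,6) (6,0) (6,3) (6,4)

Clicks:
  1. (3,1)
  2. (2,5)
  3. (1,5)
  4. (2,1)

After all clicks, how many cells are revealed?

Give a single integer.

Answer: 14

Derivation:
Click 1 (3,1) count=2: revealed 1 new [(3,1)] -> total=1
Click 2 (2,5) count=0: revealed 12 new [(1,3) (1,4) (1,5) (1,6) (2,3) (2,4) (2,5) (2,6) (3,3) (3,4) (3,5) (3,6)] -> total=13
Click 3 (1,5) count=1: revealed 0 new [(none)] -> total=13
Click 4 (2,1) count=2: revealed 1 new [(2,1)] -> total=14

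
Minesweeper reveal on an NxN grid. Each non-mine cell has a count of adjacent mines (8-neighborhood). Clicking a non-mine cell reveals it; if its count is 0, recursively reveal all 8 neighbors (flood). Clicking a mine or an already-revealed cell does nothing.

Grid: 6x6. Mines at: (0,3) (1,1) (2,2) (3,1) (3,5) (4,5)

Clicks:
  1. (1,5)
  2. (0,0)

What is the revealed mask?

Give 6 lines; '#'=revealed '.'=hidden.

Click 1 (1,5) count=0: revealed 6 new [(0,4) (0,5) (1,4) (1,5) (2,4) (2,5)] -> total=6
Click 2 (0,0) count=1: revealed 1 new [(0,0)] -> total=7

Answer: #...##
....##
....##
......
......
......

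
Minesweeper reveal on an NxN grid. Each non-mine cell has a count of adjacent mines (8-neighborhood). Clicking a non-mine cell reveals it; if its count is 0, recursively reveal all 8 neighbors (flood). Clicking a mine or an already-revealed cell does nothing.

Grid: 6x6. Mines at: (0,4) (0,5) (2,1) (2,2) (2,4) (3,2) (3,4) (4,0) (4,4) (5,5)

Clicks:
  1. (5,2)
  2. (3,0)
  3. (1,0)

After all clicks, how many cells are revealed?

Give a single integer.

Click 1 (5,2) count=0: revealed 6 new [(4,1) (4,2) (4,3) (5,1) (5,2) (5,3)] -> total=6
Click 2 (3,0) count=2: revealed 1 new [(3,0)] -> total=7
Click 3 (1,0) count=1: revealed 1 new [(1,0)] -> total=8

Answer: 8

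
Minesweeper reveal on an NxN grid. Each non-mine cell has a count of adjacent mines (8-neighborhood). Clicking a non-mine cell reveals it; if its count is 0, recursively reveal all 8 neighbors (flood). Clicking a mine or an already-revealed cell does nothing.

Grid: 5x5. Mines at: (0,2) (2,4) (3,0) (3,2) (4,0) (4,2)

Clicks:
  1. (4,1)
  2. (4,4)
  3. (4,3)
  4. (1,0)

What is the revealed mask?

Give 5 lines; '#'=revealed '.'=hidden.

Click 1 (4,1) count=4: revealed 1 new [(4,1)] -> total=1
Click 2 (4,4) count=0: revealed 4 new [(3,3) (3,4) (4,3) (4,4)] -> total=5
Click 3 (4,3) count=2: revealed 0 new [(none)] -> total=5
Click 4 (1,0) count=0: revealed 6 new [(0,0) (0,1) (1,0) (1,1) (2,0) (2,1)] -> total=11

Answer: ##...
##...
##...
...##
.#.##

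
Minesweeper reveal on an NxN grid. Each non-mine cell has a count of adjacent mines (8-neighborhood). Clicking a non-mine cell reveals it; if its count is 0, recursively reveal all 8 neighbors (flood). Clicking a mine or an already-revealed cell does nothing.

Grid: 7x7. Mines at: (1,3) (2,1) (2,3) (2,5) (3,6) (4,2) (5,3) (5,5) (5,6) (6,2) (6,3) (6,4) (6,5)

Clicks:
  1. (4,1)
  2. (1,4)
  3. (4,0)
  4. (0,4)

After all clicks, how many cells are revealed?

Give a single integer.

Click 1 (4,1) count=1: revealed 1 new [(4,1)] -> total=1
Click 2 (1,4) count=3: revealed 1 new [(1,4)] -> total=2
Click 3 (4,0) count=0: revealed 7 new [(3,0) (3,1) (4,0) (5,0) (5,1) (6,0) (6,1)] -> total=9
Click 4 (0,4) count=1: revealed 1 new [(0,4)] -> total=10

Answer: 10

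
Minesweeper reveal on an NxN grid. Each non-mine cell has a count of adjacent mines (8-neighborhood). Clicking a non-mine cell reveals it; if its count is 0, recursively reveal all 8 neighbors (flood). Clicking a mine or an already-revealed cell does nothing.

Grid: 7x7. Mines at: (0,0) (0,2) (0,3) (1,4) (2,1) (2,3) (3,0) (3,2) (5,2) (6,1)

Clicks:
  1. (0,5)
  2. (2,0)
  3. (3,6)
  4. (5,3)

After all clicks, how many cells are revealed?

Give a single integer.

Answer: 24

Derivation:
Click 1 (0,5) count=1: revealed 1 new [(0,5)] -> total=1
Click 2 (2,0) count=2: revealed 1 new [(2,0)] -> total=2
Click 3 (3,6) count=0: revealed 22 new [(0,6) (1,5) (1,6) (2,4) (2,5) (2,6) (3,3) (3,4) (3,5) (3,6) (4,3) (4,4) (4,5) (4,6) (5,3) (5,4) (5,5) (5,6) (6,3) (6,4) (6,5) (6,6)] -> total=24
Click 4 (5,3) count=1: revealed 0 new [(none)] -> total=24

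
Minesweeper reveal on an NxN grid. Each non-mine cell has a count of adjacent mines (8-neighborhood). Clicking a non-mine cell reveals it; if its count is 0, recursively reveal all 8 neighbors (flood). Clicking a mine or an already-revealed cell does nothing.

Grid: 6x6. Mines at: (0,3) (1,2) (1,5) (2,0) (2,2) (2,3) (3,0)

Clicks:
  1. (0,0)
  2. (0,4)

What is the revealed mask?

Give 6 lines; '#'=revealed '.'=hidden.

Answer: ##..#.
##....
......
......
......
......

Derivation:
Click 1 (0,0) count=0: revealed 4 new [(0,0) (0,1) (1,0) (1,1)] -> total=4
Click 2 (0,4) count=2: revealed 1 new [(0,4)] -> total=5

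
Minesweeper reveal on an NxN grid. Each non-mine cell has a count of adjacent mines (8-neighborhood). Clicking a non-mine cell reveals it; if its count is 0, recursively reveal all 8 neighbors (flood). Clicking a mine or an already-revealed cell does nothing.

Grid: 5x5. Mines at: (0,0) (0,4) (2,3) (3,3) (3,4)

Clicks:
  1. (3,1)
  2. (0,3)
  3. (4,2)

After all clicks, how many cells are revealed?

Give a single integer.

Answer: 13

Derivation:
Click 1 (3,1) count=0: revealed 12 new [(1,0) (1,1) (1,2) (2,0) (2,1) (2,2) (3,0) (3,1) (3,2) (4,0) (4,1) (4,2)] -> total=12
Click 2 (0,3) count=1: revealed 1 new [(0,3)] -> total=13
Click 3 (4,2) count=1: revealed 0 new [(none)] -> total=13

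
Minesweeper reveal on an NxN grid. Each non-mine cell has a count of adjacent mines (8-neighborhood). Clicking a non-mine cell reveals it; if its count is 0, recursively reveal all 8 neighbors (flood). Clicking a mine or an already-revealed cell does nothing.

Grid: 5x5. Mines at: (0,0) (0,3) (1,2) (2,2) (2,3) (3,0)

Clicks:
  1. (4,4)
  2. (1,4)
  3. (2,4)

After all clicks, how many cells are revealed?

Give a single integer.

Click 1 (4,4) count=0: revealed 8 new [(3,1) (3,2) (3,3) (3,4) (4,1) (4,2) (4,3) (4,4)] -> total=8
Click 2 (1,4) count=2: revealed 1 new [(1,4)] -> total=9
Click 3 (2,4) count=1: revealed 1 new [(2,4)] -> total=10

Answer: 10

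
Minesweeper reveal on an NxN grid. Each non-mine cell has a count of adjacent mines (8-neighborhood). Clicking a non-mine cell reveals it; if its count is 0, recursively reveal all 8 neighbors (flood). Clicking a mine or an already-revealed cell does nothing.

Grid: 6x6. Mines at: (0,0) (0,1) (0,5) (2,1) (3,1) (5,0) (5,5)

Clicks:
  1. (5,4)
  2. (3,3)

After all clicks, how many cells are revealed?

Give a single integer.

Click 1 (5,4) count=1: revealed 1 new [(5,4)] -> total=1
Click 2 (3,3) count=0: revealed 23 new [(0,2) (0,3) (0,4) (1,2) (1,3) (1,4) (1,5) (2,2) (2,3) (2,4) (2,5) (3,2) (3,3) (3,4) (3,5) (4,1) (4,2) (4,3) (4,4) (4,5) (5,1) (5,2) (5,3)] -> total=24

Answer: 24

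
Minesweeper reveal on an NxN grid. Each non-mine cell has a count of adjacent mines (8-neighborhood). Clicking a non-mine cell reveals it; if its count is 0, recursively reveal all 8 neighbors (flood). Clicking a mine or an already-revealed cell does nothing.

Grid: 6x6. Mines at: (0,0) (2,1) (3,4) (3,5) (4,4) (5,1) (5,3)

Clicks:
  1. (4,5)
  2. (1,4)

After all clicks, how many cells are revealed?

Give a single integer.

Answer: 15

Derivation:
Click 1 (4,5) count=3: revealed 1 new [(4,5)] -> total=1
Click 2 (1,4) count=0: revealed 14 new [(0,1) (0,2) (0,3) (0,4) (0,5) (1,1) (1,2) (1,3) (1,4) (1,5) (2,2) (2,3) (2,4) (2,5)] -> total=15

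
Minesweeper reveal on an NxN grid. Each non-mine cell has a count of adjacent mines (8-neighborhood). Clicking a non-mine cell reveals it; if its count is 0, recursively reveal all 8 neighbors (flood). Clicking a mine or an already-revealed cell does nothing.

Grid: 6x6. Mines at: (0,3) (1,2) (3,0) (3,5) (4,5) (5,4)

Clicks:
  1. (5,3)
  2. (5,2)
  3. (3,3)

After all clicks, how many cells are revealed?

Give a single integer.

Answer: 17

Derivation:
Click 1 (5,3) count=1: revealed 1 new [(5,3)] -> total=1
Click 2 (5,2) count=0: revealed 16 new [(2,1) (2,2) (2,3) (2,4) (3,1) (3,2) (3,3) (3,4) (4,0) (4,1) (4,2) (4,3) (4,4) (5,0) (5,1) (5,2)] -> total=17
Click 3 (3,3) count=0: revealed 0 new [(none)] -> total=17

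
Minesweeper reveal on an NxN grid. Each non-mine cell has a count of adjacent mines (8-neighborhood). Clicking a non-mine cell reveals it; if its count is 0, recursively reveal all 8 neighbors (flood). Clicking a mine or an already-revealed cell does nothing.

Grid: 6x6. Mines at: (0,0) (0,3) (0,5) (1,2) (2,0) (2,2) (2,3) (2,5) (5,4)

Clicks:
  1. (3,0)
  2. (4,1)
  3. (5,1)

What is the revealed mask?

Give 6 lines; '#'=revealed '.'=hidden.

Answer: ......
......
......
####..
####..
####..

Derivation:
Click 1 (3,0) count=1: revealed 1 new [(3,0)] -> total=1
Click 2 (4,1) count=0: revealed 11 new [(3,1) (3,2) (3,3) (4,0) (4,1) (4,2) (4,3) (5,0) (5,1) (5,2) (5,3)] -> total=12
Click 3 (5,1) count=0: revealed 0 new [(none)] -> total=12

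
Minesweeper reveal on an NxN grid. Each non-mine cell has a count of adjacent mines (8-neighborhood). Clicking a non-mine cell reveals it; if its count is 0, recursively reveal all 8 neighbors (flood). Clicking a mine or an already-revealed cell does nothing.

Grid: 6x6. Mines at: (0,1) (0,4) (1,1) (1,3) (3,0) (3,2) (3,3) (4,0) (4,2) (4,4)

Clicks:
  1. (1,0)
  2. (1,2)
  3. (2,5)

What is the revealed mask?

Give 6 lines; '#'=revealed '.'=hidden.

Click 1 (1,0) count=2: revealed 1 new [(1,0)] -> total=1
Click 2 (1,2) count=3: revealed 1 new [(1,2)] -> total=2
Click 3 (2,5) count=0: revealed 6 new [(1,4) (1,5) (2,4) (2,5) (3,4) (3,5)] -> total=8

Answer: ......
#.#.##
....##
....##
......
......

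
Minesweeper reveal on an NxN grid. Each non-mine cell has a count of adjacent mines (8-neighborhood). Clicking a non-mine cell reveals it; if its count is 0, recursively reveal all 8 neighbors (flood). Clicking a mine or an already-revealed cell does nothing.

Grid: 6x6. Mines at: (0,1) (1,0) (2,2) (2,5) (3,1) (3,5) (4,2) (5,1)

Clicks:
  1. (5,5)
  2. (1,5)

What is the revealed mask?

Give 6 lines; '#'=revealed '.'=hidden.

Click 1 (5,5) count=0: revealed 6 new [(4,3) (4,4) (4,5) (5,3) (5,4) (5,5)] -> total=6
Click 2 (1,5) count=1: revealed 1 new [(1,5)] -> total=7

Answer: ......
.....#
......
......
...###
...###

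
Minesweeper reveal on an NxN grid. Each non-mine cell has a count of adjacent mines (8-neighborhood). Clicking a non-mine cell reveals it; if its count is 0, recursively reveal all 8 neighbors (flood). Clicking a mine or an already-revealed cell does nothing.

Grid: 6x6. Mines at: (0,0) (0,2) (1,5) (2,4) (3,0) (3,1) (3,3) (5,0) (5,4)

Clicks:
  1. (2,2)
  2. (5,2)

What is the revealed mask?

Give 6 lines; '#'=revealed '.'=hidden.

Click 1 (2,2) count=2: revealed 1 new [(2,2)] -> total=1
Click 2 (5,2) count=0: revealed 6 new [(4,1) (4,2) (4,3) (5,1) (5,2) (5,3)] -> total=7

Answer: ......
......
..#...
......
.###..
.###..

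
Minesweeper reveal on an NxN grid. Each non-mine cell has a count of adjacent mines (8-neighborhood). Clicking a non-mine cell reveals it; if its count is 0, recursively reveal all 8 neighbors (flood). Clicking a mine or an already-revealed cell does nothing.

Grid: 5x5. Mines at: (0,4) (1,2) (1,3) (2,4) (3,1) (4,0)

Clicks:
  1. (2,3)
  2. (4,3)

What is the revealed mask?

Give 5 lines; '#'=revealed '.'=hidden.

Answer: .....
.....
...#.
..###
..###

Derivation:
Click 1 (2,3) count=3: revealed 1 new [(2,3)] -> total=1
Click 2 (4,3) count=0: revealed 6 new [(3,2) (3,3) (3,4) (4,2) (4,3) (4,4)] -> total=7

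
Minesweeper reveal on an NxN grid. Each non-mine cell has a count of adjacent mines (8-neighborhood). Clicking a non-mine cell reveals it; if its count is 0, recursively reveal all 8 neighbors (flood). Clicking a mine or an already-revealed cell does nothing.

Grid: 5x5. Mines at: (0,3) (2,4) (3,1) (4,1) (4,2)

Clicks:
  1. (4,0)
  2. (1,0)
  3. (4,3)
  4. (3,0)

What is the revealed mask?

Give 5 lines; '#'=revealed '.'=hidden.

Answer: ###..
###..
###..
#....
#..#.

Derivation:
Click 1 (4,0) count=2: revealed 1 new [(4,0)] -> total=1
Click 2 (1,0) count=0: revealed 9 new [(0,0) (0,1) (0,2) (1,0) (1,1) (1,2) (2,0) (2,1) (2,2)] -> total=10
Click 3 (4,3) count=1: revealed 1 new [(4,3)] -> total=11
Click 4 (3,0) count=2: revealed 1 new [(3,0)] -> total=12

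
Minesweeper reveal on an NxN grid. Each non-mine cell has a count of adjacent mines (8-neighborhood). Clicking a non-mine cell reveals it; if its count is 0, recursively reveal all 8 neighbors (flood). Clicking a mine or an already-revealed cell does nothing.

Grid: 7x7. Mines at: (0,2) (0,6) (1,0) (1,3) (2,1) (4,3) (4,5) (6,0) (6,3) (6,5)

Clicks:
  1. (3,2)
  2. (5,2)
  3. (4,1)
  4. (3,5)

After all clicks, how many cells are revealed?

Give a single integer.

Click 1 (3,2) count=2: revealed 1 new [(3,2)] -> total=1
Click 2 (5,2) count=2: revealed 1 new [(5,2)] -> total=2
Click 3 (4,1) count=0: revealed 7 new [(3,0) (3,1) (4,0) (4,1) (4,2) (5,0) (5,1)] -> total=9
Click 4 (3,5) count=1: revealed 1 new [(3,5)] -> total=10

Answer: 10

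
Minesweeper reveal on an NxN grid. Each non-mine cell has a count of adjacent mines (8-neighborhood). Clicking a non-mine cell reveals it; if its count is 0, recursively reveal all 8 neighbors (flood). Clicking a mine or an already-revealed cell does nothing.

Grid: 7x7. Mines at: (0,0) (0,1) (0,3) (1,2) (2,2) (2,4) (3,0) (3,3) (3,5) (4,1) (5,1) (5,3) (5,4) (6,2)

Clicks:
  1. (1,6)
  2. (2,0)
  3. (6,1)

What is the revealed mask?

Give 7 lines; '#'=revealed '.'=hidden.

Click 1 (1,6) count=0: revealed 8 new [(0,4) (0,5) (0,6) (1,4) (1,5) (1,6) (2,5) (2,6)] -> total=8
Click 2 (2,0) count=1: revealed 1 new [(2,0)] -> total=9
Click 3 (6,1) count=2: revealed 1 new [(6,1)] -> total=10

Answer: ....###
....###
#....##
.......
.......
.......
.#.....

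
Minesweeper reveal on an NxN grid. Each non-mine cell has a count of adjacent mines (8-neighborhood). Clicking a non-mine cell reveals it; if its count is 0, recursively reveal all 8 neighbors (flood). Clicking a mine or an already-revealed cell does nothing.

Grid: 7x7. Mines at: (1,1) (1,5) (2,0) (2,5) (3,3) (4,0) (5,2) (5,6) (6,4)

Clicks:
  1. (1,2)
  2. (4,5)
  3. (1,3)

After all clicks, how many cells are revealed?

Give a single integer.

Click 1 (1,2) count=1: revealed 1 new [(1,2)] -> total=1
Click 2 (4,5) count=1: revealed 1 new [(4,5)] -> total=2
Click 3 (1,3) count=0: revealed 8 new [(0,2) (0,3) (0,4) (1,3) (1,4) (2,2) (2,3) (2,4)] -> total=10

Answer: 10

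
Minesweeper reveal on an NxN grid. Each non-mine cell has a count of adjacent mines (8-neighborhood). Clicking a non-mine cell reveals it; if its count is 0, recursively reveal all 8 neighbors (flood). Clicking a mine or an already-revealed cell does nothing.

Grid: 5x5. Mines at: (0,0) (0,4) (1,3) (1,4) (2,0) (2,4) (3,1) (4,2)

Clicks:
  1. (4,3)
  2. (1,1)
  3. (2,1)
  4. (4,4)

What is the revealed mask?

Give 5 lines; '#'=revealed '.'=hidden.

Answer: .....
.#...
.#...
...##
...##

Derivation:
Click 1 (4,3) count=1: revealed 1 new [(4,3)] -> total=1
Click 2 (1,1) count=2: revealed 1 new [(1,1)] -> total=2
Click 3 (2,1) count=2: revealed 1 new [(2,1)] -> total=3
Click 4 (4,4) count=0: revealed 3 new [(3,3) (3,4) (4,4)] -> total=6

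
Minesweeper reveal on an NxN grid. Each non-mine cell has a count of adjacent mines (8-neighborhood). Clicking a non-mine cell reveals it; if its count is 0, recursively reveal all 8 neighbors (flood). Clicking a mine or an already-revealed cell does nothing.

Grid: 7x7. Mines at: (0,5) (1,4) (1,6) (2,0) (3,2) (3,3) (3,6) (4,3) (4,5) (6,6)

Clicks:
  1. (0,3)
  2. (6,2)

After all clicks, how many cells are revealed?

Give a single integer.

Answer: 18

Derivation:
Click 1 (0,3) count=1: revealed 1 new [(0,3)] -> total=1
Click 2 (6,2) count=0: revealed 17 new [(3,0) (3,1) (4,0) (4,1) (4,2) (5,0) (5,1) (5,2) (5,3) (5,4) (5,5) (6,0) (6,1) (6,2) (6,3) (6,4) (6,5)] -> total=18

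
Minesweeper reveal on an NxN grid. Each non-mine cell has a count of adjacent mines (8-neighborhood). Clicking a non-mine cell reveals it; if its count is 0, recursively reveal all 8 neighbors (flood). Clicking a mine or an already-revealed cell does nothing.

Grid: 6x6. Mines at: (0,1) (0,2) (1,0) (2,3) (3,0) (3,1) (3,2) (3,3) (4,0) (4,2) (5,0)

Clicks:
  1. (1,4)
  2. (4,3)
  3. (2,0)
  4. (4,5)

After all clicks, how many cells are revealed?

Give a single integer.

Click 1 (1,4) count=1: revealed 1 new [(1,4)] -> total=1
Click 2 (4,3) count=3: revealed 1 new [(4,3)] -> total=2
Click 3 (2,0) count=3: revealed 1 new [(2,0)] -> total=3
Click 4 (4,5) count=0: revealed 14 new [(0,3) (0,4) (0,5) (1,3) (1,5) (2,4) (2,5) (3,4) (3,5) (4,4) (4,5) (5,3) (5,4) (5,5)] -> total=17

Answer: 17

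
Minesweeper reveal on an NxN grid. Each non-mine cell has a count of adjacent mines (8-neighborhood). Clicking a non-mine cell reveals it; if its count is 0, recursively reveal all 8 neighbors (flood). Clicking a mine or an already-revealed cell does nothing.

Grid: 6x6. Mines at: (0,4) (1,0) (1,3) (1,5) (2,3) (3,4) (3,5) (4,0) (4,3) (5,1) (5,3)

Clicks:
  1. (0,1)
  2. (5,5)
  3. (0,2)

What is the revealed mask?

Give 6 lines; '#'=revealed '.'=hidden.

Click 1 (0,1) count=1: revealed 1 new [(0,1)] -> total=1
Click 2 (5,5) count=0: revealed 4 new [(4,4) (4,5) (5,4) (5,5)] -> total=5
Click 3 (0,2) count=1: revealed 1 new [(0,2)] -> total=6

Answer: .##...
......
......
......
....##
....##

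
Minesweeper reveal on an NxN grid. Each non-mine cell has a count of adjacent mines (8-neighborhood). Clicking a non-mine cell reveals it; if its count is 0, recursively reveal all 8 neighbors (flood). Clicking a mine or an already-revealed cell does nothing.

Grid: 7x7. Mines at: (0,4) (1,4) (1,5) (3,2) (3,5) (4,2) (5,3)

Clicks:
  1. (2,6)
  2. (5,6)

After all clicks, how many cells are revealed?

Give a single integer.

Click 1 (2,6) count=2: revealed 1 new [(2,6)] -> total=1
Click 2 (5,6) count=0: revealed 9 new [(4,4) (4,5) (4,6) (5,4) (5,5) (5,6) (6,4) (6,5) (6,6)] -> total=10

Answer: 10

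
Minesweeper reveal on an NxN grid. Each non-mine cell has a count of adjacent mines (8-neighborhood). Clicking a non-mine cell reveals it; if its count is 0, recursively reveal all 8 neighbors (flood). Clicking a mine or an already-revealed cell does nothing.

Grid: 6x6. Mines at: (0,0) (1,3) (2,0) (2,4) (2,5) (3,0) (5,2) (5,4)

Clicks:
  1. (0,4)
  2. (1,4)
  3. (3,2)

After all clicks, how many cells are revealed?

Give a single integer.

Click 1 (0,4) count=1: revealed 1 new [(0,4)] -> total=1
Click 2 (1,4) count=3: revealed 1 new [(1,4)] -> total=2
Click 3 (3,2) count=0: revealed 9 new [(2,1) (2,2) (2,3) (3,1) (3,2) (3,3) (4,1) (4,2) (4,3)] -> total=11

Answer: 11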